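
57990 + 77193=135183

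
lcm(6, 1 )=6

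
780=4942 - 4162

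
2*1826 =3652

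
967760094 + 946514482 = 1914274576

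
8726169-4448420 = 4277749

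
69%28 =13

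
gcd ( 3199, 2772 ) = 7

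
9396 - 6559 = 2837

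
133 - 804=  - 671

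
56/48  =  7/6 = 1.17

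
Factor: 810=2^1  *  3^4*5^1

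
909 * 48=43632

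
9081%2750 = 831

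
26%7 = 5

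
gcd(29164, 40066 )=46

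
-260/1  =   - 260 = - 260.00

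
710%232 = 14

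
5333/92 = 5333/92 = 57.97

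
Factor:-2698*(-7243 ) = 2^1 *19^1*71^1*7243^1 = 19541614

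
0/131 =0 =0.00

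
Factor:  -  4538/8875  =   - 2^1*5^( - 3)*71^( - 1)*2269^1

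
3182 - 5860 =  -2678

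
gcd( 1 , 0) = 1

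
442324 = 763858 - 321534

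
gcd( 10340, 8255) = 5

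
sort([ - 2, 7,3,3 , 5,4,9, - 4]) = [ - 4, - 2,3, 3,4,5,7,9] 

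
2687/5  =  2687/5 = 537.40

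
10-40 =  - 30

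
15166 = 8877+6289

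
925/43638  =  925/43638 = 0.02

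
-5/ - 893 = 5/893=0.01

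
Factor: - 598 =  - 2^1*13^1*23^1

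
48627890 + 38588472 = 87216362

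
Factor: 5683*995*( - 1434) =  -8108674890  =  - 2^1*3^1 * 5^1*199^1*239^1*5683^1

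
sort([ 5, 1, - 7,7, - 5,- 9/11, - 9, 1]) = [ - 9, - 7, - 5, - 9/11,1, 1, 5 , 7 ] 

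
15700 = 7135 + 8565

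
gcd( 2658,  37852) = 2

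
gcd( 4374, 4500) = 18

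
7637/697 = 7637/697 = 10.96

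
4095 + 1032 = 5127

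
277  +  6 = 283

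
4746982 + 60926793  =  65673775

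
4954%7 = 5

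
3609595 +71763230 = 75372825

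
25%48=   25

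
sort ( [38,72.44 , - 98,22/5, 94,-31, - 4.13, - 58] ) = [ - 98,  -  58, - 31 ,-4.13, 22/5, 38,72.44,94 ]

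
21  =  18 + 3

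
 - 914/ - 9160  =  457/4580=0.10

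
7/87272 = 7/87272 = 0.00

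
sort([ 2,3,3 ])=[ 2,3,3 ]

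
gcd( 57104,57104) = 57104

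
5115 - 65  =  5050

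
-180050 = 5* ( - 36010)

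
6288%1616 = 1440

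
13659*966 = 13194594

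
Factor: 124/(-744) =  - 2^( - 1)*3^ (-1) = - 1/6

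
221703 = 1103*201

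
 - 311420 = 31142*( - 10 ) 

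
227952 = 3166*72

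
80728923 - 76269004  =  4459919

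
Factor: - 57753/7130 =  - 2^( - 1 )*3^4*5^( - 1 ) = - 81/10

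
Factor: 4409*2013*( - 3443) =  - 30557716431  =  - 3^1 * 11^2*61^1*313^1*4409^1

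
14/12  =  1 + 1/6 = 1.17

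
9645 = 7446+2199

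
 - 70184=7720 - 77904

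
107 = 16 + 91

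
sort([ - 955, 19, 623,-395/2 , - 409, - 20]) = [ - 955,- 409, - 395/2, - 20, 19, 623 ]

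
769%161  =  125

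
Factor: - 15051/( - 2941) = 3^1 * 17^( - 1)*29^1 =87/17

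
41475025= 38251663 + 3223362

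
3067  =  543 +2524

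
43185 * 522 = 22542570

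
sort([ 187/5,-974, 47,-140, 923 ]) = [  -  974 ,-140,187/5,47, 923 ]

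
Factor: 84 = 2^2*3^1*7^1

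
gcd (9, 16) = 1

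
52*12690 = 659880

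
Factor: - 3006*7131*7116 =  - 152537053176 = - 2^3*3^4*167^1*593^1*2377^1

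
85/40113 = 85/40113= 0.00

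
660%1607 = 660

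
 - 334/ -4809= 334/4809  =  0.07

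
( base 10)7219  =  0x1C33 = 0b1110000110011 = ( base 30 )80j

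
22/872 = 11/436 = 0.03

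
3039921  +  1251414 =4291335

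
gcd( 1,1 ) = 1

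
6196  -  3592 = 2604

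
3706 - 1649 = 2057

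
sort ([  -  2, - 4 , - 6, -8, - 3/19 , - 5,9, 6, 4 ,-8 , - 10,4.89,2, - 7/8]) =[-10, - 8, - 8, - 6, - 5, - 4, - 2, - 7/8, - 3/19,  2, 4,  4.89, 6,9 ]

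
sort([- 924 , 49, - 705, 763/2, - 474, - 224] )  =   [ - 924, - 705,  -  474, - 224,49, 763/2]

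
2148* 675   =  1449900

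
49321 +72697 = 122018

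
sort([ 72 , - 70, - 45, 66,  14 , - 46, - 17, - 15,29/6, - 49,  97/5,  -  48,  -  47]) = [ - 70, - 49, - 48 , - 47, - 46, - 45,-17, -15,29/6,14,97/5, 66, 72]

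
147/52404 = 49/17468=0.00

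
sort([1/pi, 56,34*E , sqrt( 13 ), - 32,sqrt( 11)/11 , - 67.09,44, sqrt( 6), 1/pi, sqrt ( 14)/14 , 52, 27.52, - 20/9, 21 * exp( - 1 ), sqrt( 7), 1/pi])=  [ - 67.09, - 32, - 20/9 , sqrt(14)/14, sqrt(11) /11,1/pi,1/pi,1/pi,  sqrt ( 6 ), sqrt( 7 ), sqrt( 13 ),21*exp( - 1 ),27.52,  44, 52, 56, 34*E]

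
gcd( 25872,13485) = 3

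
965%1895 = 965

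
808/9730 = 404/4865=0.08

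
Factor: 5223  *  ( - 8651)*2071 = -93576422283 = -3^1*19^1*41^1 * 109^1* 211^1*  1741^1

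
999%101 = 90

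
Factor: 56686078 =2^1*179^1*158341^1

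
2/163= 2/163 = 0.01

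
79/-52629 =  - 1 + 52550/52629= - 0.00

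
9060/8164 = 1 + 224/2041 = 1.11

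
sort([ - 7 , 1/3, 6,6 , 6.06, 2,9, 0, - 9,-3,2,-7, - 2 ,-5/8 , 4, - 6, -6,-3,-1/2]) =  [-9,  -  7, - 7,-6,-6 , - 3,-3 ,-2, - 5/8, - 1/2,  0 , 1/3 , 2, 2,4 , 6,6 , 6.06, 9] 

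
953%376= 201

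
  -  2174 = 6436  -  8610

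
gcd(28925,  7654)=89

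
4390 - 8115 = -3725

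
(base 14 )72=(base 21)4G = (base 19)55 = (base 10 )100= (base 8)144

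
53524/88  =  608+5/22 =608.23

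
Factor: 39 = 3^1* 13^1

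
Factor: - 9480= - 2^3*3^1*5^1 * 79^1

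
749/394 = 1 + 355/394 =1.90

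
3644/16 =911/4=227.75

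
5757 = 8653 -2896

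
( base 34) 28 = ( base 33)2a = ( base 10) 76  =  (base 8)114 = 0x4c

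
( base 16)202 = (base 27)j1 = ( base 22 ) 118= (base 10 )514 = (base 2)1000000010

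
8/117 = 8/117  =  0.07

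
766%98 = 80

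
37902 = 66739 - 28837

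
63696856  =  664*95929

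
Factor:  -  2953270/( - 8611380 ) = 2^ ( - 1 )*3^ ( - 3)*37^(- 1) * 227^1 * 431^( - 1)*1301^1 = 295327/861138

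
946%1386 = 946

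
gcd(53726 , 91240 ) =2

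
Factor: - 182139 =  - 3^1 * 109^1*557^1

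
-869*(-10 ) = 8690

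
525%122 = 37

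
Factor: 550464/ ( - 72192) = - 2^(- 3)*61^1 = - 61/8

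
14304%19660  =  14304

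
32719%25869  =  6850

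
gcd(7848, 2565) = 9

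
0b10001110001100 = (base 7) 35350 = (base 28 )bh0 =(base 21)KD7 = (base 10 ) 9100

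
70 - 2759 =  -2689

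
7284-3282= 4002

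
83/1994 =83/1994 = 0.04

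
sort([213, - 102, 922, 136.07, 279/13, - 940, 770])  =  [-940, -102, 279/13, 136.07, 213, 770,922 ] 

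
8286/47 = 8286/47 = 176.30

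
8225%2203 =1616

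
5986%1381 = 462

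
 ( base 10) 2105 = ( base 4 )200321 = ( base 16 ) 839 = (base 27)2nq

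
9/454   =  9/454 = 0.02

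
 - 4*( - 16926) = 67704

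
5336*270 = 1440720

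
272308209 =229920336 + 42387873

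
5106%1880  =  1346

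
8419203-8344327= 74876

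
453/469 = 453/469=0.97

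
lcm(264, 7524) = 15048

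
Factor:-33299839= -61^1*545899^1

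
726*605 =439230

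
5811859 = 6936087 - 1124228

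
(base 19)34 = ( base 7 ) 115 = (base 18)37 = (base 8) 75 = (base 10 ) 61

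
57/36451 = 57/36451 =0.00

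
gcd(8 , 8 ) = 8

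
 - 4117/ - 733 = 4117/733 = 5.62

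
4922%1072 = 634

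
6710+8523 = 15233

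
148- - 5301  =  5449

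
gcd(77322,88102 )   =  98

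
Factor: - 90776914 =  - 2^1*45388457^1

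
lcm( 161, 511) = 11753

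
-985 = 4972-5957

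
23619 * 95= 2243805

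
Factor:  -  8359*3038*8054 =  - 2^2* 7^2* 13^1*31^1 * 643^1 * 4027^1 = - 204528446668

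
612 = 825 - 213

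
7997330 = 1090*7337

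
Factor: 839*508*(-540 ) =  -230154480 = - 2^4*3^3*5^1*127^1*839^1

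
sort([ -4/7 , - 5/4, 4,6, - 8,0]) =[- 8, - 5/4,- 4/7,0,4,6 ]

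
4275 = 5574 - 1299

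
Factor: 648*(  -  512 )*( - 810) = 2^13 *3^8*5^1 = 268738560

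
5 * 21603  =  108015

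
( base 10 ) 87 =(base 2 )1010111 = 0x57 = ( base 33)2l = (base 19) 4B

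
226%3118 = 226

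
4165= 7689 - 3524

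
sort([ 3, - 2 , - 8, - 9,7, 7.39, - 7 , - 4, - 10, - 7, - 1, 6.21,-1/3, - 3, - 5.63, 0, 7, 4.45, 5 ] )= [ - 10, - 9  ,-8, - 7,  -  7, - 5.63,- 4, - 3, - 2, - 1,  -  1/3, 0,3 , 4.45, 5,  6.21,7,7, 7.39 ] 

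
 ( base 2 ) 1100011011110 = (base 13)2B89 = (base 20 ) fi6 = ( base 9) 8653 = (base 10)6366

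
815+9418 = 10233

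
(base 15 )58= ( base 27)32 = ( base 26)35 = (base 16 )53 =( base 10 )83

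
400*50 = 20000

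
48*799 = 38352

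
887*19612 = 17395844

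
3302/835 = 3+ 797/835 = 3.95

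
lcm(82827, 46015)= 414135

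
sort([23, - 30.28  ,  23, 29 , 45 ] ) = [ - 30.28, 23, 23,29, 45]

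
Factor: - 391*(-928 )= 2^5*17^1*23^1*29^1 = 362848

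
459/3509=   459/3509= 0.13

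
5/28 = 5/28 = 0.18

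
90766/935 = 97  +  71/935 = 97.08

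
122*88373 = 10781506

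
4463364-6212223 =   -  1748859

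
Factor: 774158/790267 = 2^1*7^1 *11^2*19^( - 1 ) *457^1 *41593^( - 1)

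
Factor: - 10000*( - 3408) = 34080000 =2^8*3^1*5^4*71^1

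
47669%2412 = 1841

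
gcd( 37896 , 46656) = 24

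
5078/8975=5078/8975=0.57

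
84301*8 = 674408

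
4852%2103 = 646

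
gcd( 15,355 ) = 5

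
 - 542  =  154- 696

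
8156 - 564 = 7592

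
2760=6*460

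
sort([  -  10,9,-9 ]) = [-10,-9, 9]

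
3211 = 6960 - 3749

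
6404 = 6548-144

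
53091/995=53091/995 = 53.36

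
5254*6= 31524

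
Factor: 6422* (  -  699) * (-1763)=7914068214 =2^1*3^1 *13^2 * 19^1 *41^1*43^1 * 233^1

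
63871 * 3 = 191613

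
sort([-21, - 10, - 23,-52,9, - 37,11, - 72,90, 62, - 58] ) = [ - 72, - 58,- 52, - 37, - 23,-21, - 10 , 9,11, 62 , 90 ]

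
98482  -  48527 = 49955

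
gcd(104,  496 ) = 8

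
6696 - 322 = 6374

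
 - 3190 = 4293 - 7483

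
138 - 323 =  -185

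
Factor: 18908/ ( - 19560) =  - 2^( -1) *3^( - 1)*5^ ( - 1 )*29^1 = - 29/30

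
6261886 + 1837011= 8098897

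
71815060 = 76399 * 940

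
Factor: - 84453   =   - 3^1*28151^1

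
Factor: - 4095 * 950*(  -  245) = 953111250 = 2^1*3^2 *5^4*7^3 * 13^1*19^1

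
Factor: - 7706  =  -2^1*3853^1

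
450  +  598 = 1048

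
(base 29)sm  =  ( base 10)834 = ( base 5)11314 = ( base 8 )1502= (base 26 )162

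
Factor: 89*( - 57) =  - 3^1 * 19^1 * 89^1 = -  5073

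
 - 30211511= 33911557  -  64123068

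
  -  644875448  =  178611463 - 823486911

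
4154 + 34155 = 38309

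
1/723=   1/723 = 0.00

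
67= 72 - 5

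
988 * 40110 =39628680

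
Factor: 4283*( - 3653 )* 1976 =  - 2^3*13^2 * 19^1 * 281^1*4283^1 = - 30916098824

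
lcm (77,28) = 308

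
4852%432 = 100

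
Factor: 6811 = 7^2*139^1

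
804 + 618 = 1422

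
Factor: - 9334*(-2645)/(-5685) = - 2^1*3^( - 1 )*13^1*23^2*359^1*379^( - 1 ) = -  4937686/1137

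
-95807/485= - 198+223/485 = -197.54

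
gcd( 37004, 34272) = 4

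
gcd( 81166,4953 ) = 1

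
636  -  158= 478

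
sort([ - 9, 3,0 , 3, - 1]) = [ -9 , - 1, 0, 3,3]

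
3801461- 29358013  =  -25556552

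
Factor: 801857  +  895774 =1697631 = 3^1*13^1*19^1*29^1 * 79^1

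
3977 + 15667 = 19644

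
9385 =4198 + 5187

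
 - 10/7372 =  - 1 + 3681/3686 = - 0.00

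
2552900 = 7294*350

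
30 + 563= 593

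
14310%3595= 3525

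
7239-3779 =3460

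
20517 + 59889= 80406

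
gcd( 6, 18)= 6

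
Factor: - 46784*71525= - 3346225600 = -2^6*5^2*17^1 *43^1*2861^1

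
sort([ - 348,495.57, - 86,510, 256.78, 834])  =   [ - 348, - 86, 256.78, 495.57, 510,834 ]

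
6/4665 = 2/1555 =0.00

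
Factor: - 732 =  - 2^2* 3^1 * 61^1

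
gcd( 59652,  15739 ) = 1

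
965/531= 965/531 =1.82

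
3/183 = 1/61 = 0.02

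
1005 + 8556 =9561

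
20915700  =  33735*620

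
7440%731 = 130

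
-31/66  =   - 1 + 35/66 = - 0.47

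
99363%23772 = 4275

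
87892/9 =9765 + 7/9 = 9765.78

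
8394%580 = 274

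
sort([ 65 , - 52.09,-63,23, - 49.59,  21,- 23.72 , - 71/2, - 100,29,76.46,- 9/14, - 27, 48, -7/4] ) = [-100,-63,  -  52.09, - 49.59,-71/2,  -  27, - 23.72,-7/4, -9/14, 21, 23, 29,  48, 65, 76.46]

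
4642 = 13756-9114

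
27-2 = 25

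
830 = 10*83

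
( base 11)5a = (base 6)145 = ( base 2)1000001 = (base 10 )65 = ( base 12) 55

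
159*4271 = 679089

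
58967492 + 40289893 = 99257385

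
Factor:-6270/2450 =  - 627/245 = - 3^1 * 5^(-1)*7^( -2)*11^1*19^1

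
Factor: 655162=2^1 * 327581^1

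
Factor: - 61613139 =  - 3^1* 7^2*29^1*97^1 * 149^1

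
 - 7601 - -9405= 1804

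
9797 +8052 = 17849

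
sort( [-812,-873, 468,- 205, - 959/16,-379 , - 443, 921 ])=[ - 873, - 812, - 443,  -  379,-205,  -  959/16, 468,921]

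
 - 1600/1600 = - 1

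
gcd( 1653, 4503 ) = 57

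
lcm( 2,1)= 2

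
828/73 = 11 + 25/73=11.34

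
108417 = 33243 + 75174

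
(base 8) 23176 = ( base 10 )9854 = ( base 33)91K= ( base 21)1175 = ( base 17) 201B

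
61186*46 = 2814556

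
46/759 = 2/33 = 0.06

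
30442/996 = 15221/498 = 30.56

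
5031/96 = 52 +13/32 = 52.41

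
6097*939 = 5725083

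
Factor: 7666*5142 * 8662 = 341443670664 = 2^3*3^1*61^1*71^1*857^1*3833^1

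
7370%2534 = 2302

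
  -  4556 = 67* ( - 68) 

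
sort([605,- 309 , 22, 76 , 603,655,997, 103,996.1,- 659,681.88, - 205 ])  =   [ - 659, - 309,- 205,22, 76,103,603, 605,655,  681.88,996.1,997]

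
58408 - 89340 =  - 30932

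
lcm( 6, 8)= 24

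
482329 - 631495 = - 149166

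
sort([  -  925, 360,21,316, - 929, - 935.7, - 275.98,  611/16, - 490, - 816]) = [ - 935.7,-929,-925, - 816, - 490, - 275.98, 21, 611/16, 316 , 360]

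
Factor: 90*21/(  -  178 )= - 945/89 = - 3^3 * 5^1 * 7^1 * 89^ ( - 1 ) 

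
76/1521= 76/1521 = 0.05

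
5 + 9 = 14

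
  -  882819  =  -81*10899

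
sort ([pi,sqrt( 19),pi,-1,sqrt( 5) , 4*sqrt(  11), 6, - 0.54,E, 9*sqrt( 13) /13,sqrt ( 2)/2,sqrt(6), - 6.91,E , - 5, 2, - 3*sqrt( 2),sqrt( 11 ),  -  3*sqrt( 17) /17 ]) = [  -  6.91 ,  -  5, - 3*sqrt( 2), - 1,-3*sqrt(17 ) /17, - 0.54, sqrt (2) /2,2 , sqrt( 5), sqrt( 6), 9*sqrt( 13 ) /13,E,E,pi,pi,sqrt (11 ),sqrt( 19),6 , 4 *sqrt ( 11 )] 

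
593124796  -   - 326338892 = 919463688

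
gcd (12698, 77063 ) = 7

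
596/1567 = 596/1567 = 0.38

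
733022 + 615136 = 1348158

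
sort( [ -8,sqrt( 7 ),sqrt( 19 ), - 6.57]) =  [ - 8, - 6.57 , sqrt( 7),sqrt( 19)]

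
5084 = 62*82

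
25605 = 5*5121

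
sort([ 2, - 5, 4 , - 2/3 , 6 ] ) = [ - 5, - 2/3, 2, 4, 6 ] 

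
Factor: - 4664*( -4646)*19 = 411709936 = 2^4*11^1*19^1*23^1*53^1*101^1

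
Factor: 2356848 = 2^4*3^2*13^1*1259^1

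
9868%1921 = 263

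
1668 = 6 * 278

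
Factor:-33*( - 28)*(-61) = - 56364 = -  2^2 * 3^1*7^1*11^1*61^1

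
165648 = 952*174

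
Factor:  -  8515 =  - 5^1*13^1*131^1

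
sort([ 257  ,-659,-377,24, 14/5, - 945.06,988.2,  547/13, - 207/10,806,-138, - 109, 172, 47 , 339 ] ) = [- 945.06, - 659,-377,-138,-109 , - 207/10 , 14/5,24, 547/13,47,  172,257,  339 , 806, 988.2]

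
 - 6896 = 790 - 7686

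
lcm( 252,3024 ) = 3024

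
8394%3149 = 2096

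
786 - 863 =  - 77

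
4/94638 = 2/47319 = 0.00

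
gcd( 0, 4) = 4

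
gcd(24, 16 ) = 8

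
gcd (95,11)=1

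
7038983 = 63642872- 56603889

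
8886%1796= 1702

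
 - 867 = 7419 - 8286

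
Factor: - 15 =  -  3^1*5^1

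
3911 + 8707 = 12618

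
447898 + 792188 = 1240086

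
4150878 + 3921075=8071953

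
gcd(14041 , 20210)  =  1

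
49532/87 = 569 + 1/3 = 569.33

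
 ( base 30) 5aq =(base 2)1001011011010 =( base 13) 2273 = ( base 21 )ajh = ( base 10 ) 4826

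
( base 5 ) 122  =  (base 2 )100101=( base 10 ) 37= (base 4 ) 211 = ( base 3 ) 1101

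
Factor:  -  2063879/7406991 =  - 3^(  -  3)*59^1*34981^1*274333^ ( - 1)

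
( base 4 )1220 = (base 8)150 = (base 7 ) 206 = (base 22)4G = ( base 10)104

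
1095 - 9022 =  - 7927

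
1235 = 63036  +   - 61801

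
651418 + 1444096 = 2095514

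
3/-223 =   -  1  +  220/223 = - 0.01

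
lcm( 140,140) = 140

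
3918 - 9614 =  - 5696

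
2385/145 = 477/29   =  16.45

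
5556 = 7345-1789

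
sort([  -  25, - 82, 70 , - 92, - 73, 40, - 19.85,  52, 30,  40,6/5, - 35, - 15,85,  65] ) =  [ -92,  -  82,  -  73 , - 35, - 25, - 19.85, - 15,6/5,30,40,  40,52 , 65,70,85] 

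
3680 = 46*80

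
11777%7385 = 4392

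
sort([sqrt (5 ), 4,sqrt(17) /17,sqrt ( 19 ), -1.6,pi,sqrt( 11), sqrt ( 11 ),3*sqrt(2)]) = [ - 1.6, sqrt(17 )/17,  sqrt( 5),pi,sqrt( 11),sqrt(11 ),4,3*sqrt( 2), sqrt(19 ) ]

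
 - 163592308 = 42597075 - 206189383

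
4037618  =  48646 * 83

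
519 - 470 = 49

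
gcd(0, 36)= 36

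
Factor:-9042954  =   - 2^1*3^1*29^1*51971^1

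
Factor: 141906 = 2^1*3^1*67^1*353^1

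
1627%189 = 115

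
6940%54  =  28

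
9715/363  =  26 + 277/363=26.76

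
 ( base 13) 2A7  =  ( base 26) I7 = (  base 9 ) 577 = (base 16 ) 1DB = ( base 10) 475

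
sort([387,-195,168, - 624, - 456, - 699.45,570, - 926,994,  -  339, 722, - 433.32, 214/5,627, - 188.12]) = [ - 926, - 699.45, - 624, - 456, - 433.32,-339, - 195,-188.12  ,  214/5,168, 387,570, 627,722,994]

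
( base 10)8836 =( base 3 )110010021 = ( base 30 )9og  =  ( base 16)2284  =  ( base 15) 2941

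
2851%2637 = 214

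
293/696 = 293/696  =  0.42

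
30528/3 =10176=10176.00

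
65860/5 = 13172=13172.00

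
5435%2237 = 961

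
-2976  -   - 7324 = 4348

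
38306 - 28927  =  9379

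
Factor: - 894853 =  -  29^1*59^1 * 523^1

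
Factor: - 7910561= - 7910561^1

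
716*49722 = 35600952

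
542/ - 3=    - 542/3 = -  180.67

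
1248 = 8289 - 7041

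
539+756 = 1295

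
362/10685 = 362/10685 =0.03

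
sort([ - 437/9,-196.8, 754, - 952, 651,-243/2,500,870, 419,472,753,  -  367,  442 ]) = [  -  952 , - 367, - 196.8, - 243/2,  -  437/9, 419,442, 472, 500, 651,753, 754,  870]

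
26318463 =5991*4393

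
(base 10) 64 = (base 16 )40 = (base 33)1V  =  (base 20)34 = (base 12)54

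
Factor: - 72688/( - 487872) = 59/396 = 2^( - 2)*3^( - 2 )*11^( - 1 )*59^1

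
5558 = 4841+717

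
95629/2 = 95629/2 = 47814.50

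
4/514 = 2/257 = 0.01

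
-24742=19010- 43752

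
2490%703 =381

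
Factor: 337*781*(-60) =-2^2*3^1*5^1*11^1*71^1*337^1 = - 15791820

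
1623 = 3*541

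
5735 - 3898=1837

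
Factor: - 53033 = -181^1*293^1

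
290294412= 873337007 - 583042595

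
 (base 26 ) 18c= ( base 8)1600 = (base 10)896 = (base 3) 1020012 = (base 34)qc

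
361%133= 95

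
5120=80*64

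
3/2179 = 3/2179 = 0.00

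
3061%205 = 191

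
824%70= 54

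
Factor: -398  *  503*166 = - 33232204 = - 2^2 *83^1*199^1*503^1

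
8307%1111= 530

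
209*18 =3762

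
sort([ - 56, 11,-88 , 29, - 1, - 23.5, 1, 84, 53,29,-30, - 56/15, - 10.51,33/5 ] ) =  [ -88,-56 ,-30 ,-23.5, - 10.51 ,-56/15,-1, 1 , 33/5, 11  ,  29, 29,53,84]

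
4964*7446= 36961944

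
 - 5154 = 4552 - 9706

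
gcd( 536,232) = 8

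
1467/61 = 24+3/61  =  24.05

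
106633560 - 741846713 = - 635213153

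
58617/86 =681 + 51/86 = 681.59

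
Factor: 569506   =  2^1*7^1 * 19^1*2141^1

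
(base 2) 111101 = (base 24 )2d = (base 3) 2021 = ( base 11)56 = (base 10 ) 61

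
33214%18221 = 14993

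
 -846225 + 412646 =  - 433579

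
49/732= 49/732 = 0.07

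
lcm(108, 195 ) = 7020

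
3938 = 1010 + 2928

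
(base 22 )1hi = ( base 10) 876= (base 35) P1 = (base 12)610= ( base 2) 1101101100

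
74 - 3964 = - 3890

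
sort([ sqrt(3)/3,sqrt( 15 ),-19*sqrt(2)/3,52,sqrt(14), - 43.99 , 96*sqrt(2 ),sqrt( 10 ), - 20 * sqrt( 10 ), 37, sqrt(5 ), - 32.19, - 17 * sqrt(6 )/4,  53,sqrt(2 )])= [ - 20 * sqrt(10), - 43.99 , - 32.19, - 17 * sqrt(6) /4, - 19*sqrt(2)/3, sqrt(  3) /3,sqrt(2), sqrt(5),  sqrt(10),sqrt(14),sqrt ( 15),37,52,53,96*sqrt(2) ]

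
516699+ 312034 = 828733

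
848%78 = 68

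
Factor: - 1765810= -2^1 * 5^1 * 29^1*6089^1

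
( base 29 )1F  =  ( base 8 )54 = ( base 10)44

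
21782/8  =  10891/4= 2722.75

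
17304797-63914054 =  - 46609257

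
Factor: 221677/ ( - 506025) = -3^( - 2) * 5^ ( - 2)*13^( - 1 )*173^( - 1 )*221677^1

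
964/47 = 20 + 24/47=20.51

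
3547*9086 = 32228042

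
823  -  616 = 207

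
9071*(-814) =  - 7383794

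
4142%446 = 128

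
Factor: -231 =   -  3^1*7^1 * 11^1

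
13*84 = 1092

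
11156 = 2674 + 8482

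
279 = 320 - 41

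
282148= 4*70537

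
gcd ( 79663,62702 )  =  1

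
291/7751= 291/7751= 0.04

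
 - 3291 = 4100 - 7391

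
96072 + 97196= 193268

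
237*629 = 149073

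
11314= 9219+2095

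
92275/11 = 8388  +  7/11 = 8388.64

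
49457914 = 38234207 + 11223707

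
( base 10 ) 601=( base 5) 4401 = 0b1001011001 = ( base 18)1F7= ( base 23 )133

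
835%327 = 181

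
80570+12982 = 93552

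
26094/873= 8698/291 = 29.89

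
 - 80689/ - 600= 134 + 289/600 = 134.48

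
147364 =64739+82625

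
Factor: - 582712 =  - 2^3*13^2*431^1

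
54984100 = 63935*860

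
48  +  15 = 63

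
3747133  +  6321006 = 10068139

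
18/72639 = 2/8071 = 0.00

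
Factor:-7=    - 7^1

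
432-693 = - 261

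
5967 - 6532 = -565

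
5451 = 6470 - 1019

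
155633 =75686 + 79947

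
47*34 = 1598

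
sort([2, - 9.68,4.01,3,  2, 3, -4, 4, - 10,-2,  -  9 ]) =[ - 10, - 9.68, - 9 ,- 4, -2,2, 2,3, 3, 4,4.01 ]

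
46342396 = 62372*743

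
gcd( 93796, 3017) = 1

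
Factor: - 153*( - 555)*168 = 2^3*3^4*5^1 * 7^1*17^1*37^1 = 14265720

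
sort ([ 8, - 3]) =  [-3,8]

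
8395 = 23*365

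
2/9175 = 2/9175=0.00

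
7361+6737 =14098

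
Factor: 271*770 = 2^1*5^1*7^1 * 11^1*271^1 =208670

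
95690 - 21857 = 73833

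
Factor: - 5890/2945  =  -2 = - 2^1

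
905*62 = 56110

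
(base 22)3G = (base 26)34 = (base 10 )82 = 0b1010010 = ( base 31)2k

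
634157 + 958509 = 1592666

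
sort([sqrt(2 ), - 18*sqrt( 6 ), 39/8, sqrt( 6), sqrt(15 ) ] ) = [-18*sqrt( 6 ) , sqrt( 2),sqrt( 6 ), sqrt( 15 ), 39/8 ]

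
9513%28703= 9513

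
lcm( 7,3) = 21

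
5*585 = 2925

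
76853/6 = 12808+5/6 = 12808.83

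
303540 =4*75885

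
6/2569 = 6/2569 = 0.00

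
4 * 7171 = 28684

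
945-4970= - 4025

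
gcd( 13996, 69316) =4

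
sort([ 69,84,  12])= [ 12, 69,84]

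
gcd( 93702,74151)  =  21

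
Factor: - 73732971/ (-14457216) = 2^( - 7)*13^1*37^2*1381^1*37649^( - 1) = 24577657/4819072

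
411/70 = 5 + 61/70= 5.87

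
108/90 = 1+1/5 = 1.20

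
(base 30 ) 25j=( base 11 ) 1530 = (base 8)3661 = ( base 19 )58C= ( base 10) 1969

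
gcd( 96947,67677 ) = 1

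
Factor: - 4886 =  - 2^1 * 7^1*349^1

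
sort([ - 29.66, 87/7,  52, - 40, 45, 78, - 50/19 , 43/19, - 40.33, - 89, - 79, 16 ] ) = [ - 89 , - 79, - 40.33, - 40, -29.66 , - 50/19, 43/19, 87/7, 16,45,  52, 78]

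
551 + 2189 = 2740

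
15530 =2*7765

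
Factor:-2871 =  - 3^2*11^1 * 29^1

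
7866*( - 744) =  - 5852304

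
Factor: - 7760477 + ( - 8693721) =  - 2^1*17^1*163^1 * 2969^1 = - 16454198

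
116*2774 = 321784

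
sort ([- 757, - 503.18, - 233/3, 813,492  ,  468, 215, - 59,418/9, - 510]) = [ - 757, - 510 , - 503.18, - 233/3,-59 , 418/9,215,468, 492,813]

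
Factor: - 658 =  - 2^1 * 7^1*47^1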